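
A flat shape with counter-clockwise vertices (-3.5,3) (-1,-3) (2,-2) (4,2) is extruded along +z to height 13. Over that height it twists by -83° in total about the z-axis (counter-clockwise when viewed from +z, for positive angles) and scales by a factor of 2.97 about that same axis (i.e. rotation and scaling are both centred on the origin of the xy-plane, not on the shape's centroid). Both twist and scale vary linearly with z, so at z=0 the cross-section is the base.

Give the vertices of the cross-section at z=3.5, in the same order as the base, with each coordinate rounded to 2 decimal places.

Cross-section at z=3.5: (-3.21,6.28) (-3.16,-3.66) (1.67,-3.99) (6.83,0.50)

t = z/height = 3.5/13 = 0.269231
s = 1 + (scale-1)·z/height = 1 + (2.97-1)·3.5/13 = 1.530385
θ = twist·z/height = -83°·3.5/13 = -22.3462° = -0.390014 rad
cos θ = 0.924904, sin θ = -0.380201 (intermediates below are computed at full precision and shown rounded to 5 d.p.)
v1: (-3.5,3) → rotate → (-2.09656,4.10542) → ×s → (-3.20854,6.28287) → (-3.21,6.28)
v2: (-1,-3) → rotate → (-2.06551,-2.39451) → ×s → (-3.16102,-3.66452) → (-3.16,-3.66)
v3: (2,-2) → rotate → (1.08940,-2.61021) → ×s → (1.66721,-3.99463) → (1.67,-3.99)
v4: (4,2) → rotate → (4.46002,0.32900) → ×s → (6.82554,0.50350) → (6.83,0.50)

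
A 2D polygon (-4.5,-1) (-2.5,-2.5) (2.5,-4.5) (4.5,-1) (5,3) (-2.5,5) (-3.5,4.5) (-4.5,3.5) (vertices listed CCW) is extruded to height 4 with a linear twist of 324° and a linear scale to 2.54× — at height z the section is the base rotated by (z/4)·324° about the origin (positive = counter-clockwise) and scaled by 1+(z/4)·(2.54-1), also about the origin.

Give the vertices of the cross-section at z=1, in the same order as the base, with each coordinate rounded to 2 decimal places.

Cross-section at z=1: (0.39,-6.37) (2.88,-3.96) (6.70,2.44) (2.34,5.94) (-3.02,7.49) (-7.38,-2.34) (-6.91,-3.81) (-5.76,-5.40)

t = z/height = 1/4 = 0.25
s = 1 + (scale-1)·z/height = 1 + (2.54-1)·1/4 = 1.385000
θ = twist·z/height = 324°·1/4 = 81.0000° = 1.413717 rad
cos θ = 0.156434, sin θ = 0.987688 (intermediates below are computed at full precision and shown rounded to 5 d.p.)
v1: (-4.5,-1) → rotate → (0.28373,-4.60103) → ×s → (0.39297,-6.37243) → (0.39,-6.37)
v2: (-2.5,-2.5) → rotate → (2.07813,-2.86031) → ×s → (2.87822,-3.96153) → (2.88,-3.96)
v3: (2.5,-4.5) → rotate → (4.83568,1.76527) → ×s → (6.69742,2.44489) → (6.70,2.44)
v4: (4.5,-1) → rotate → (1.69164,4.28816) → ×s → (2.34293,5.93911) → (2.34,5.94)
v5: (5,3) → rotate → (-2.18089,5.40775) → ×s → (-3.02054,7.48973) → (-3.02,7.49)
v6: (-2.5,5) → rotate → (-5.32953,-1.68705) → ×s → (-7.38140,-2.33656) → (-7.38,-2.34)
v7: (-3.5,4.5) → rotate → (-4.99212,-2.75295) → ×s → (-6.91408,-3.81284) → (-6.91,-3.81)
v8: (-4.5,3.5) → rotate → (-4.16086,-3.89708) → ×s → (-5.76280,-5.39745) → (-5.76,-5.40)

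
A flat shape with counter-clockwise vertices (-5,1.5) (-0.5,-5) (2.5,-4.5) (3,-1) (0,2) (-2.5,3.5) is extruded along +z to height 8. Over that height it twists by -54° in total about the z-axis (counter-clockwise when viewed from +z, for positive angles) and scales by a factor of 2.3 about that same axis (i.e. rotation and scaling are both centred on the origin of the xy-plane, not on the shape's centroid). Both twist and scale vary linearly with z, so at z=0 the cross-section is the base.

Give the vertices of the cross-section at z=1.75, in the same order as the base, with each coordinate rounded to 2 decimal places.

t = z/height = 1.75/8 = 0.21875
s = 1 + (scale-1)·z/height = 1 + (2.3-1)·1.75/8 = 1.284375
θ = twist·z/height = -54°·1.75/8 = -11.8125° = -0.206167 rad
cos θ = 0.978823, sin θ = -0.204710 (intermediates below are computed at full precision and shown rounded to 5 d.p.)
v1: (-5,1.5) → rotate → (-4.58705,2.49178) → ×s → (-5.89149,3.20038) → (-5.89,3.20)
v2: (-0.5,-5) → rotate → (-1.51296,-4.79176) → ×s → (-1.94321,-6.15442) → (-1.94,-6.15)
v3: (2.5,-4.5) → rotate → (1.52586,-4.91648) → ×s → (1.95978,-6.31460) → (1.96,-6.31)
v4: (3,-1) → rotate → (2.73176,-1.59295) → ×s → (3.50860,-2.04595) → (3.51,-2.05)
v5: (0,2) → rotate → (0.40942,1.95765) → ×s → (0.52585,2.51435) → (0.53,2.51)
v6: (-2.5,3.5) → rotate → (-1.73057,3.93765) → ×s → (-2.22271,5.05742) → (-2.22,5.06)

Cross-section at z=1.75: (-5.89,3.20) (-1.94,-6.15) (1.96,-6.31) (3.51,-2.05) (0.53,2.51) (-2.22,5.06)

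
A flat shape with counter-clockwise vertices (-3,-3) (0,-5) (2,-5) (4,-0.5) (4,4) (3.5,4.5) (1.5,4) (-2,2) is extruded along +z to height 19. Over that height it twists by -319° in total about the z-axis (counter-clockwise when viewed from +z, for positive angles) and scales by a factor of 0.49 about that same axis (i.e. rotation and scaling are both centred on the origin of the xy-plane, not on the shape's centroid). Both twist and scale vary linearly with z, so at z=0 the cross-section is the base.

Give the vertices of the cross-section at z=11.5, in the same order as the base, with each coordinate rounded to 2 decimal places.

t = z/height = 11.5/19 = 0.605263
s = 1 + (scale-1)·z/height = 1 + (0.49-1)·11.5/19 = 0.691316
θ = twist·z/height = -319°·11.5/19 = -193.0789° = -3.369863 rad
cos θ = -0.974059, sin θ = 0.226293 (intermediates below are computed at full precision and shown rounded to 5 d.p.)
v1: (-3,-3) → rotate → (3.60106,2.24330) → ×s → (2.48947,1.55083) → (2.49,1.55)
v2: (0,-5) → rotate → (1.13147,4.87030) → ×s → (0.78220,3.36691) → (0.78,3.37)
v3: (2,-5) → rotate → (-0.81665,5.32288) → ×s → (-0.56456,3.67979) → (-0.56,3.68)
v4: (4,-0.5) → rotate → (-3.78309,1.39220) → ×s → (-2.61531,0.96245) → (-2.62,0.96)
v5: (4,4) → rotate → (-4.80141,-2.99106) → ×s → (-3.31929,-2.06777) → (-3.32,-2.07)
v6: (3.5,4.5) → rotate → (-4.42753,-3.59124) → ×s → (-3.06082,-2.48268) → (-3.06,-2.48)
v7: (1.5,4) → rotate → (-2.36626,-3.55680) → ×s → (-1.63583,-2.45887) → (-1.64,-2.46)
v8: (-2,2) → rotate → (1.49553,-2.40071) → ×s → (1.03388,-1.65965) → (1.03,-1.66)

Cross-section at z=11.5: (2.49,1.55) (0.78,3.37) (-0.56,3.68) (-2.62,0.96) (-3.32,-2.07) (-3.06,-2.48) (-1.64,-2.46) (1.03,-1.66)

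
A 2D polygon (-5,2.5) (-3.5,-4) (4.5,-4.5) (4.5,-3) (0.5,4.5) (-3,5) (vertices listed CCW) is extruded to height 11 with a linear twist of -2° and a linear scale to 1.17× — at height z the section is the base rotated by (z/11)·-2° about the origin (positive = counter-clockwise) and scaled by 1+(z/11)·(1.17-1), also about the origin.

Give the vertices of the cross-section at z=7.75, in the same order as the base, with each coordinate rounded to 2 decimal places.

Cross-section at z=7.75: (-5.53,2.94) (-4.03,-4.38) (4.91,-5.16) (4.95,-3.48) (0.68,5.02) (-3.22,5.68)

t = z/height = 7.75/11 = 0.704545
s = 1 + (scale-1)·z/height = 1 + (1.17-1)·7.75/11 = 1.119773
θ = twist·z/height = -2°·7.75/11 = -1.4091° = -0.024593 rad
cos θ = 0.999698, sin θ = -0.024591 (intermediates below are computed at full precision and shown rounded to 5 d.p.)
v1: (-5,2.5) → rotate → (-4.93701,2.62220) → ×s → (-5.52833,2.93627) → (-5.53,2.94)
v2: (-3.5,-4) → rotate → (-3.59730,-3.91272) → ×s → (-4.02816,-4.38136) → (-4.03,-4.38)
v3: (4.5,-4.5) → rotate → (4.38798,-4.60930) → ×s → (4.91354,-5.16137) → (4.91,-5.16)
v4: (4.5,-3) → rotate → (4.42487,-3.10975) → ×s → (4.95485,-3.48221) → (4.95,-3.48)
v5: (0.5,4.5) → rotate → (0.61051,4.48634) → ×s → (0.68363,5.02369) → (0.68,5.02)
v6: (-3,5) → rotate → (-2.87614,5.07226) → ×s → (-3.22062,5.67978) → (-3.22,5.68)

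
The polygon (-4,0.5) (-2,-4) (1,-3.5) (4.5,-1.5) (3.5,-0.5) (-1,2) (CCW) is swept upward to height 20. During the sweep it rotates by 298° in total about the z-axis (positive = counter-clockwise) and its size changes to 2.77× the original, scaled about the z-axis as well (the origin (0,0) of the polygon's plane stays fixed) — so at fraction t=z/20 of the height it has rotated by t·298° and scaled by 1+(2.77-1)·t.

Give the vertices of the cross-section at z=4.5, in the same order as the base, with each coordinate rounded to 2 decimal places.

t = z/height = 4.5/20 = 0.225
s = 1 + (scale-1)·z/height = 1 + (2.77-1)·4.5/20 = 1.398250
θ = twist·z/height = 298°·4.5/20 = 67.0500° = 1.170243 rad
cos θ = 0.389928, sin θ = 0.920845 (intermediates below are computed at full precision and shown rounded to 5 d.p.)
v1: (-4,0.5) → rotate → (-2.02013,-3.48842) → ×s → (-2.82465,-4.87768) → (-2.82,-4.88)
v2: (-2,-4) → rotate → (2.90353,-3.40140) → ×s → (4.05986,-4.75601) → (4.06,-4.76)
v3: (1,-3.5) → rotate → (3.61289,-0.44390) → ×s → (5.05172,-0.62069) → (5.05,-0.62)
v4: (4.5,-1.5) → rotate → (3.13594,3.55891) → ×s → (4.38483,4.97625) → (4.38,4.98)
v5: (3.5,-0.5) → rotate → (1.82517,3.02800) → ×s → (2.55204,4.23389) → (2.55,4.23)
v6: (-1,2) → rotate → (-2.23162,-0.14099) → ×s → (-3.12036,-0.19714) → (-3.12,-0.20)

Cross-section at z=4.5: (-2.82,-4.88) (4.06,-4.76) (5.05,-0.62) (4.38,4.98) (2.55,4.23) (-3.12,-0.20)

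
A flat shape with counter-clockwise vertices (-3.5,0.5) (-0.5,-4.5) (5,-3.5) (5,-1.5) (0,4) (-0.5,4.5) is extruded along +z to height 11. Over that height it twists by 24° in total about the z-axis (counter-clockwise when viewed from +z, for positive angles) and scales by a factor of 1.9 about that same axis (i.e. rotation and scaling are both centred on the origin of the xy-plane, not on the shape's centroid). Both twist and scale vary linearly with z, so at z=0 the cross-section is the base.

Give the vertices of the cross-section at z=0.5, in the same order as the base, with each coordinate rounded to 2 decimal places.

t = z/height = 0.5/11 = 0.0454545
s = 1 + (scale-1)·z/height = 1 + (1.9-1)·0.5/11 = 1.040909
θ = twist·z/height = 24°·0.5/11 = 1.0909° = 0.019040 rad
cos θ = 0.999819, sin θ = 0.019039 (intermediates below are computed at full precision and shown rounded to 5 d.p.)
v1: (-3.5,0.5) → rotate → (-3.50889,0.43327) → ×s → (-3.65243,0.45100) → (-3.65,0.45)
v2: (-0.5,-4.5) → rotate → (-0.41423,-4.50870) → ×s → (-0.43118,-4.69315) → (-0.43,-4.69)
v3: (5,-3.5) → rotate → (5.06573,-3.40417) → ×s → (5.27296,-3.54343) → (5.27,-3.54)
v4: (5,-1.5) → rotate → (5.02765,-1.40453) → ×s → (5.23333,-1.46199) → (5.23,-1.46)
v5: (0,4) → rotate → (-0.07616,3.99927) → ×s → (-0.07927,4.16288) → (-0.08,4.16)
v6: (-0.5,4.5) → rotate → (-0.58558,4.48966) → ×s → (-0.60954,4.67333) → (-0.61,4.67)

Cross-section at z=0.5: (-3.65,0.45) (-0.43,-4.69) (5.27,-3.54) (5.23,-1.46) (-0.08,4.16) (-0.61,4.67)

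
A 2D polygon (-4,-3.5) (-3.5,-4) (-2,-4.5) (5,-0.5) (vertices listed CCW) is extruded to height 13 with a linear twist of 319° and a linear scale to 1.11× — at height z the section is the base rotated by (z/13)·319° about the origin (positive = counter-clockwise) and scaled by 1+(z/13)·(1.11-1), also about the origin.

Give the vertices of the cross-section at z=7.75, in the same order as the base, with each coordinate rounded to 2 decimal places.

t = z/height = 7.75/13 = 0.596154
s = 1 + (scale-1)·z/height = 1 + (1.11-1)·7.75/13 = 1.065577
θ = twist·z/height = 319°·7.75/13 = 190.1731° = 3.319146 rad
cos θ = -0.984279, sin θ = -0.176622 (intermediates below are computed at full precision and shown rounded to 5 d.p.)
v1: (-4,-3.5) → rotate → (3.31894,4.15146) → ×s → (3.53658,4.42370) → (3.54,4.42)
v2: (-3.5,-4) → rotate → (2.73849,4.55529) → ×s → (2.91807,4.85401) → (2.92,4.85)
v3: (-2,-4.5) → rotate → (1.17376,4.78250) → ×s → (1.25073,5.09612) → (1.25,5.10)
v4: (5,-0.5) → rotate → (-5.00970,-0.39097) → ×s → (-5.33823,-0.41661) → (-5.34,-0.42)

Cross-section at z=7.75: (3.54,4.42) (2.92,4.85) (1.25,5.10) (-5.34,-0.42)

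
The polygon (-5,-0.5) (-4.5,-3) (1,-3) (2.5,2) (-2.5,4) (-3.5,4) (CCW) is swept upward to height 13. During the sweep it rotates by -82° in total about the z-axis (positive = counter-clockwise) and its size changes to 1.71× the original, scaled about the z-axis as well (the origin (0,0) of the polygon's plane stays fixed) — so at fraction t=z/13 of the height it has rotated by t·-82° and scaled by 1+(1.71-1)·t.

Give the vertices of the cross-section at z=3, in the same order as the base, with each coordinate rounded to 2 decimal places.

t = z/height = 3/13 = 0.230769
s = 1 + (scale-1)·z/height = 1 + (1.71-1)·3/13 = 1.163846
θ = twist·z/height = -82°·3/13 = -18.9231° = -0.330270 rad
cos θ = 0.945955, sin θ = -0.324298 (intermediates below are computed at full precision and shown rounded to 5 d.p.)
v1: (-5,-0.5) → rotate → (-4.89192,1.14851) → ×s → (-5.69345,1.33669) → (-5.69,1.34)
v2: (-4.5,-3) → rotate → (-5.22969,-1.37852) → ×s → (-6.08656,-1.60439) → (-6.09,-1.60)
v3: (1,-3) → rotate → (-0.02694,-3.16216) → ×s → (-0.03135,-3.68027) → (-0.03,-3.68)
v4: (2.5,2) → rotate → (3.01348,1.08116) → ×s → (3.50723,1.25831) → (3.51,1.26)
v5: (-2.5,4) → rotate → (-1.06769,4.59457) → ×s → (-1.24263,5.34737) → (-1.24,5.35)
v6: (-3.5,4) → rotate → (-2.01365,4.91886) → ×s → (-2.34358,5.72480) → (-2.34,5.72)

Cross-section at z=3: (-5.69,1.34) (-6.09,-1.60) (-0.03,-3.68) (3.51,1.26) (-1.24,5.35) (-2.34,5.72)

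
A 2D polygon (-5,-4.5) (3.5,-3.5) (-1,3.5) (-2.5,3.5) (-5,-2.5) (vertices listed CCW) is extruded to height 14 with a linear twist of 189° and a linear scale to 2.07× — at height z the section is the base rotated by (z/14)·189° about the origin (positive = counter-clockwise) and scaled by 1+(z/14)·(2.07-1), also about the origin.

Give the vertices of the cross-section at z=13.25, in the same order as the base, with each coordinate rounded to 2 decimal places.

Cross-section at z=13.25: (10.24,8.86) (-6.90,7.18) (1.87,-7.08) (4.89,-7.14) (10.16,4.83)

t = z/height = 13.25/14 = 0.946429
s = 1 + (scale-1)·z/height = 1 + (2.07-1)·13.25/14 = 2.012679
θ = twist·z/height = 189°·13.25/14 = 178.8750° = 3.121958 rad
cos θ = -0.999807, sin θ = 0.019634 (intermediates below are computed at full precision and shown rounded to 5 d.p.)
v1: (-5,-4.5) → rotate → (5.08739,4.40096) → ×s → (10.23928,8.85773) → (10.24,8.86)
v2: (3.5,-3.5) → rotate → (-3.43061,3.56804) → ×s → (-6.90471,7.18132) → (-6.90,7.18)
v3: (-1,3.5) → rotate → (0.93109,-3.51896) → ×s → (1.87398,-7.08253) → (1.87,-7.08)
v4: (-2.5,3.5) → rotate → (2.43080,-3.54841) → ×s → (4.89242,-7.14181) → (4.89,-7.14)
v5: (-5,-2.5) → rotate → (5.04812,2.40135) → ×s → (10.16024,4.83314) → (10.16,4.83)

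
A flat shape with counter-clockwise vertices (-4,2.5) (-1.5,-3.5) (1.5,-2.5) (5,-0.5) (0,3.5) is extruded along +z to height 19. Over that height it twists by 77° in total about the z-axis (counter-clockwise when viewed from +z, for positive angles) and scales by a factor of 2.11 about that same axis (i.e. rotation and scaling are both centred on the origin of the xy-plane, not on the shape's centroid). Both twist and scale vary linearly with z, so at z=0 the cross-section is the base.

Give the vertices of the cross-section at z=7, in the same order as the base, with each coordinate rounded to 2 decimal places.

Cross-section at z=7: (-6.63,0.42) (0.48,-5.34) (3.53,-2.10) (6.53,2.73) (-2.34,4.34)

t = z/height = 7/19 = 0.368421
s = 1 + (scale-1)·z/height = 1 + (2.11-1)·7/19 = 1.408947
θ = twist·z/height = 77°·7/19 = 28.3684° = 0.495122 rad
cos θ = 0.879911, sin θ = 0.475139 (intermediates below are computed at full precision and shown rounded to 5 d.p.)
v1: (-4,2.5) → rotate → (-4.70749,0.29922) → ×s → (-6.63261,0.42158) → (-6.63,0.42)
v2: (-1.5,-3.5) → rotate → (0.34312,-3.79240) → ×s → (0.48344,-5.34329) → (0.48,-5.34)
v3: (1.5,-2.5) → rotate → (2.50771,-1.48707) → ×s → (3.53324,-2.09520) → (3.53,-2.10)
v4: (5,-0.5) → rotate → (4.63712,1.93574) → ×s → (6.53346,2.72736) → (6.53,2.73)
v5: (0,3.5) → rotate → (-1.66299,3.07969) → ×s → (-2.34306,4.33912) → (-2.34,4.34)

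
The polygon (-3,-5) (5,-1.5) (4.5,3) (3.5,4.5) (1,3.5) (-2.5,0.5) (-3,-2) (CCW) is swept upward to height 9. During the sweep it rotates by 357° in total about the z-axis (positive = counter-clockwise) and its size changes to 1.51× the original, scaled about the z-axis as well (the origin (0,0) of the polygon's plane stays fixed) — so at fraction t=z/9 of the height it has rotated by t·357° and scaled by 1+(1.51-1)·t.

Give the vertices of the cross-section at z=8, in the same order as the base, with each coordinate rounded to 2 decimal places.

Cross-section at z=8: (-8.13,-2.39) (3.87,-6.53) (7.76,-1.23) (8.17,1.36) (4.52,2.76) (-2.18,3.00) (-5.18,0.82)

t = z/height = 8/9 = 0.888889
s = 1 + (scale-1)·z/height = 1 + (1.51-1)·8/9 = 1.453333
θ = twist·z/height = 357°·8/9 = 317.3333° = 5.538511 rad
cos θ = 0.735309, sin θ = -0.677732 (intermediates below are computed at full precision and shown rounded to 5 d.p.)
v1: (-3,-5) → rotate → (-5.59459,-1.64335) → ×s → (-8.13080,-2.38833) → (-8.13,-2.39)
v2: (5,-1.5) → rotate → (2.65995,-4.49162) → ×s → (3.86579,-6.52783) → (3.87,-6.53)
v3: (4.5,3) → rotate → (5.34209,-0.84387) → ×s → (7.76383,-1.22642) → (7.76,-1.23)
v4: (3.5,4.5) → rotate → (5.62338,0.93683) → ×s → (8.17264,1.36152) → (8.17,1.36)
v5: (1,3.5) → rotate → (3.10737,1.89585) → ×s → (4.51605,2.75530) → (4.52,2.76)
v6: (-2.5,0.5) → rotate → (-1.49941,2.06198) → ×s → (-2.17914,2.99675) → (-2.18,3.00)
v7: (-3,-2) → rotate → (-3.56139,0.56258) → ×s → (-5.17589,0.81761) → (-5.18,0.82)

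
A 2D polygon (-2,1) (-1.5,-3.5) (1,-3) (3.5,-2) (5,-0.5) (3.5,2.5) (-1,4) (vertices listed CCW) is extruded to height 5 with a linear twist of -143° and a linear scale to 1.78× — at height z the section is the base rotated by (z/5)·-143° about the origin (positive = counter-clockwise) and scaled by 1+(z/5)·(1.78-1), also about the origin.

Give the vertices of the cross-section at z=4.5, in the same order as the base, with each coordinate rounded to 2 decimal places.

Cross-section at z=4.5: (3.46,1.59) (-3.05,5.72) (-5.05,1.86) (-6.38,-2.52) (-5.98,-6.11) (-0.40,-7.31) (6.38,-2.93)

t = z/height = 4.5/5 = 0.9
s = 1 + (scale-1)·z/height = 1 + (1.78-1)·4.5/5 = 1.702000
θ = twist·z/height = -143°·4.5/5 = -128.7000° = -2.246239 rad
cos θ = -0.625243, sin θ = -0.780430 (intermediates below are computed at full precision and shown rounded to 5 d.p.)
v1: (-2,1) → rotate → (2.03092,0.93562) → ×s → (3.45662,1.59242) → (3.46,1.59)
v2: (-1.5,-3.5) → rotate → (-1.79364,3.35899) → ×s → (-3.05278,5.71701) → (-3.05,5.72)
v3: (1,-3) → rotate → (-2.96653,1.09530) → ×s → (-5.04904,1.86420) → (-5.05,1.86)
v4: (3.5,-2) → rotate → (-3.74921,-1.48102) → ×s → (-6.38116,-2.52070) → (-6.38,-2.52)
v5: (5,-0.5) → rotate → (-3.51643,-3.58953) → ×s → (-5.98496,-6.10938) → (-5.98,-6.11)
v6: (3.5,2.5) → rotate → (-0.23727,-4.29461) → ×s → (-0.40384,-7.30943) → (-0.40,-7.31)
v7: (-1,4) → rotate → (3.74696,-1.72054) → ×s → (6.37733,-2.92836) → (6.38,-2.93)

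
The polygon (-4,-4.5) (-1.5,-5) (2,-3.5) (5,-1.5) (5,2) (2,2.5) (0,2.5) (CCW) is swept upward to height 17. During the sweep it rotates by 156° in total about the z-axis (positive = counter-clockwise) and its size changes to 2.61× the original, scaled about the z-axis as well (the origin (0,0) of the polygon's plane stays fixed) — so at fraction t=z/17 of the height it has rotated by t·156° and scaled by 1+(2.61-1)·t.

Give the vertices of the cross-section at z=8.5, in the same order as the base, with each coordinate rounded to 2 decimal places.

Cross-section at z=8.5: (6.44,-8.75) (8.26,-4.52) (6.93,2.22) (4.52,8.26) (-1.65,9.58) (-3.66,4.47) (-4.41,0.94)

t = z/height = 8.5/17 = 0.5
s = 1 + (scale-1)·z/height = 1 + (2.61-1)·8.5/17 = 1.805000
θ = twist·z/height = 156°·8.5/17 = 78.0000° = 1.361357 rad
cos θ = 0.207912, sin θ = 0.978148 (intermediates below are computed at full precision and shown rounded to 5 d.p.)
v1: (-4,-4.5) → rotate → (3.57002,-4.84819) → ×s → (6.44388,-8.75099) → (6.44,-8.75)
v2: (-1.5,-5) → rotate → (4.57887,-2.50678) → ×s → (8.26486,-4.52474) → (8.26,-4.52)
v3: (2,-3.5) → rotate → (3.83934,1.22860) → ×s → (6.93001,2.21763) → (6.93,2.22)
v4: (5,-1.5) → rotate → (2.50678,4.57887) → ×s → (4.52474,8.26486) → (4.52,8.26)
v5: (5,2) → rotate → (-0.91674,5.30656) → ×s → (-1.65471,9.57834) → (-1.65,9.58)
v6: (2,2.5) → rotate → (-2.02955,2.47607) → ×s → (-3.66333,4.46931) → (-3.66,4.47)
v7: (0,2.5) → rotate → (-2.44537,0.51978) → ×s → (-4.41389,0.93820) → (-4.41,0.94)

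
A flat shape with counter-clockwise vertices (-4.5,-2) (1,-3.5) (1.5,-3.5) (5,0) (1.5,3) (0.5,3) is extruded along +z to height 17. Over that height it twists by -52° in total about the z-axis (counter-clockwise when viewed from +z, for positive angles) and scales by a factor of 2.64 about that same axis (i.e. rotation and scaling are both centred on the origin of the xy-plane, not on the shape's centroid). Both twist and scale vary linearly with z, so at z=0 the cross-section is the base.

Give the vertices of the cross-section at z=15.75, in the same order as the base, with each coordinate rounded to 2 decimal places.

Cross-section at z=15.75: (-11.32,5.09) (-4.89,-7.76) (-4.05,-8.70) (8.40,-9.39) (8.15,2.22) (6.47,4.10)

t = z/height = 15.75/17 = 0.926471
s = 1 + (scale-1)·z/height = 1 + (2.64-1)·15.75/17 = 2.519412
θ = twist·z/height = -52°·15.75/17 = -48.1765° = -0.840838 rad
cos θ = 0.666839, sin θ = -0.745202 (intermediates below are computed at full precision and shown rounded to 5 d.p.)
v1: (-4.5,-2) → rotate → (-4.49118,2.01973) → ×s → (-11.31513,5.08854) → (-11.32,5.09)
v2: (1,-3.5) → rotate → (-1.94137,-3.07914) → ×s → (-4.89111,-7.75761) → (-4.89,-7.76)
v3: (1.5,-3.5) → rotate → (-1.60795,-3.45174) → ×s → (-4.05109,-8.69635) → (-4.05,-8.70)
v4: (5,0) → rotate → (3.33419,-3.72601) → ×s → (8.40020,-9.38736) → (8.40,-9.39)
v5: (1.5,3) → rotate → (3.23586,0.88271) → ×s → (8.15248,2.22392) → (8.15,2.22)
v6: (0.5,3) → rotate → (2.56903,1.62791) → ×s → (6.47243,4.10139) → (6.47,4.10)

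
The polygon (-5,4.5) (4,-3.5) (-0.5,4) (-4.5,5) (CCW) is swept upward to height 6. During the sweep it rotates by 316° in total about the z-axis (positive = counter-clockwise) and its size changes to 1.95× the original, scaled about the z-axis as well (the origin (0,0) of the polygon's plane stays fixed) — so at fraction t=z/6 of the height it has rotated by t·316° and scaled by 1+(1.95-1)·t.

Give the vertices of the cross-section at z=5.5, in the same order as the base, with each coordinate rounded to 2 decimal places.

Cross-section at z=5.5: (4.78,11.64) (-3.65,-9.25) (6.73,3.40) (5.98,11.08)

t = z/height = 5.5/6 = 0.916667
s = 1 + (scale-1)·z/height = 1 + (1.95-1)·5.5/6 = 1.870833
θ = twist·z/height = 316°·5.5/6 = 289.6667° = 5.055637 rad
cos θ = 0.336547, sin θ = -0.941666 (intermediates below are computed at full precision and shown rounded to 5 d.p.)
v1: (-5,4.5) → rotate → (2.55476,6.22280) → ×s → (4.77953,11.64181) → (4.78,11.64)
v2: (4,-3.5) → rotate → (-1.94964,-4.94458) → ×s → (-3.64746,-9.25049) → (-3.65,-9.25)
v3: (-0.5,4) → rotate → (3.59839,1.81702) → ×s → (6.73199,3.39935) → (6.73,3.40)
v4: (-4.5,5) → rotate → (3.19387,5.92024) → ×s → (5.97520,11.07578) → (5.98,11.08)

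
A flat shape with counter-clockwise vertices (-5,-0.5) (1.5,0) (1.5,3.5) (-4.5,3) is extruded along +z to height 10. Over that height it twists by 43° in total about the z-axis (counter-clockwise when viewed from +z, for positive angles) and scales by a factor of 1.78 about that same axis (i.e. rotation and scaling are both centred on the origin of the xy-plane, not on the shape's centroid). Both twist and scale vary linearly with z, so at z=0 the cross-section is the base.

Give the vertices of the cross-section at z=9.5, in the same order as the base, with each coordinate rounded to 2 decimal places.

t = z/height = 9.5/10 = 0.95
s = 1 + (scale-1)·z/height = 1 + (1.78-1)·9.5/10 = 1.741000
θ = twist·z/height = 43°·9.5/10 = 40.8500° = 0.712967 rad
cos θ = 0.756425, sin θ = 0.654081 (intermediates below are computed at full precision and shown rounded to 5 d.p.)
v1: (-5,-0.5) → rotate → (-3.45508,-3.64862) → ×s → (-6.01530,-6.35224) → (-6.02,-6.35)
v2: (1.5,0) → rotate → (1.13464,0.98112) → ×s → (1.97540,1.70813) → (1.98,1.71)
v3: (1.5,3.5) → rotate → (-1.15465,3.62861) → ×s → (-2.01024,6.31741) → (-2.01,6.32)
v4: (-4.5,3) → rotate → (-5.36615,-0.67409) → ×s → (-9.34247,-1.17359) → (-9.34,-1.17)

Cross-section at z=9.5: (-6.02,-6.35) (1.98,1.71) (-2.01,6.32) (-9.34,-1.17)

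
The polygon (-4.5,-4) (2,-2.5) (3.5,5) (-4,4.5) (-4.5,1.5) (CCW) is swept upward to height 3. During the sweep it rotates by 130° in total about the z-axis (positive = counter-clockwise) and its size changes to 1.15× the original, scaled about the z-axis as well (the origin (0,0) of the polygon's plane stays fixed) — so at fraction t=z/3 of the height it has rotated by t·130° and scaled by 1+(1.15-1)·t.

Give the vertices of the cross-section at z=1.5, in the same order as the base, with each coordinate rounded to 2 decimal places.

Cross-section at z=1.5: (1.85,-6.20) (3.34,0.81) (-3.28,5.68) (-6.20,-1.85) (-3.51,-3.70)

t = z/height = 1.5/3 = 0.5
s = 1 + (scale-1)·z/height = 1 + (1.15-1)·1.5/3 = 1.075000
θ = twist·z/height = 130°·1.5/3 = 65.0000° = 1.134464 rad
cos θ = 0.422618, sin θ = 0.906308 (intermediates below are computed at full precision and shown rounded to 5 d.p.)
v1: (-4.5,-4) → rotate → (1.72345,-5.76886) → ×s → (1.85271,-6.20152) → (1.85,-6.20)
v2: (2,-2.5) → rotate → (3.11101,0.75607) → ×s → (3.34433,0.81278) → (3.34,0.81)
v3: (3.5,5) → rotate → (-3.05238,5.28517) → ×s → (-3.28130,5.68156) → (-3.28,5.68)
v4: (-4,4.5) → rotate → (-5.76886,-1.72345) → ×s → (-6.20152,-1.85271) → (-6.20,-1.85)
v5: (-4.5,1.5) → rotate → (-3.26124,-3.44446) → ×s → (-3.50584,-3.70279) → (-3.51,-3.70)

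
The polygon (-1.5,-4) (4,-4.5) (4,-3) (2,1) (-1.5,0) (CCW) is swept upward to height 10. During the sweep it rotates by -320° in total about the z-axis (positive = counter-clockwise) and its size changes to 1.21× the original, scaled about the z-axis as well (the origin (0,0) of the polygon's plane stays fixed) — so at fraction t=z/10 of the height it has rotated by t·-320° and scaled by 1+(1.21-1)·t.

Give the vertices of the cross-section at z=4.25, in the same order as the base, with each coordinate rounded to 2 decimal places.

t = z/height = 4.25/10 = 0.425
s = 1 + (scale-1)·z/height = 1 + (1.21-1)·4.25/10 = 1.089250
θ = twist·z/height = -320°·4.25/10 = -136.0000° = -2.373648 rad
cos θ = -0.719340, sin θ = -0.694658 (intermediates below are computed at full precision and shown rounded to 5 d.p.)
v1: (-1.5,-4) → rotate → (-1.69962,3.91935) → ×s → (-1.85132,4.26915) → (-1.85,4.27)
v2: (4,-4.5) → rotate → (-6.00332,0.45840) → ×s → (-6.53912,0.49931) → (-6.54,0.50)
v3: (4,-3) → rotate → (-4.96133,-0.62061) → ×s → (-5.40413,-0.67600) → (-5.40,-0.68)
v4: (2,1) → rotate → (-0.74402,-2.10866) → ×s → (-0.81043,-2.29685) → (-0.81,-2.30)
v5: (-1.5,0) → rotate → (1.07901,1.04199) → ×s → (1.17531,1.13498) → (1.18,1.13)

Cross-section at z=4.25: (-1.85,4.27) (-6.54,0.50) (-5.40,-0.68) (-0.81,-2.30) (1.18,1.13)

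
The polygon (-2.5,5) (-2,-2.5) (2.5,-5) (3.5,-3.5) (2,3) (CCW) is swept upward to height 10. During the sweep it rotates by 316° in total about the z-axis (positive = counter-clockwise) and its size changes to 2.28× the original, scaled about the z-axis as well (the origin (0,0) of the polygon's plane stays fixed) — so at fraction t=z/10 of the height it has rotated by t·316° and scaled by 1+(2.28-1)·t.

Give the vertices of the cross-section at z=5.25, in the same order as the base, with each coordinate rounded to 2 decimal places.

Cross-section at z=5.25: (2.02,-9.13) (4.26,3.24) (-2.02,9.13) (-4.25,7.10) (-4.47,-4.05)

t = z/height = 5.25/10 = 0.525
s = 1 + (scale-1)·z/height = 1 + (2.28-1)·5.25/10 = 1.672000
θ = twist·z/height = 316°·5.25/10 = 165.9000° = 2.895501 rad
cos θ = -0.969872, sin θ = 0.243615 (intermediates below are computed at full precision and shown rounded to 5 d.p.)
v1: (-2.5,5) → rotate → (1.20660,-5.45840) → ×s → (2.01744,-9.12644) → (2.02,-9.13)
v2: (-2,-2.5) → rotate → (2.54878,1.93745) → ×s → (4.26156,3.23942) → (4.26,3.24)
v3: (2.5,-5) → rotate → (-1.20660,5.45840) → ×s → (-2.01744,9.12644) → (-2.02,9.13)
v4: (3.5,-3.5) → rotate → (-2.54190,4.24720) → ×s → (-4.25006,7.10133) → (-4.25,7.10)
v5: (2,3) → rotate → (-2.67059,-2.42239) → ×s → (-4.46522,-4.05023) → (-4.47,-4.05)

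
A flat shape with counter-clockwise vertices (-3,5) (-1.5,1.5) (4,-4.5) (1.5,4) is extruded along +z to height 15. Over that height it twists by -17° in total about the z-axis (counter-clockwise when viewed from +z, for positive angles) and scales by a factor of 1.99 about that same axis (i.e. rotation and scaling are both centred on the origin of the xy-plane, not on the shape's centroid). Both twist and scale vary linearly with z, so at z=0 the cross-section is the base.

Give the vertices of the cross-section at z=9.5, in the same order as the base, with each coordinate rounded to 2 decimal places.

t = z/height = 9.5/15 = 0.633333
s = 1 + (scale-1)·z/height = 1 + (1.99-1)·9.5/15 = 1.627000
θ = twist·z/height = -17°·9.5/15 = -10.7667° = -0.187914 rad
cos θ = 0.982396, sin θ = -0.186810 (intermediates below are computed at full precision and shown rounded to 5 d.p.)
v1: (-3,5) → rotate → (-2.01314,5.47241) → ×s → (-3.27538,8.90361) → (-3.28,8.90)
v2: (-1.5,1.5) → rotate → (-1.19338,1.75381) → ×s → (-1.94163,2.85345) → (-1.94,2.85)
v3: (4,-4.5) → rotate → (3.08894,-5.16802) → ×s → (5.02571,-8.40837) → (5.03,-8.41)
v4: (1.5,4) → rotate → (2.22083,3.64937) → ×s → (3.61330,5.93752) → (3.61,5.94)

Cross-section at z=9.5: (-3.28,8.90) (-1.94,2.85) (5.03,-8.41) (3.61,5.94)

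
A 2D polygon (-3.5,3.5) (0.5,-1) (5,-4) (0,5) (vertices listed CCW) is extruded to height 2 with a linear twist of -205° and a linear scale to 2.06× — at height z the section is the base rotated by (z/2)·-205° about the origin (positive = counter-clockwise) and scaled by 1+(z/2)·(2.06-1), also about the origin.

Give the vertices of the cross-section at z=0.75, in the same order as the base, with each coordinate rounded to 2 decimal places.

t = z/height = 0.75/2 = 0.375
s = 1 + (scale-1)·z/height = 1 + (2.06-1)·0.75/2 = 1.397500
θ = twist·z/height = -205°·0.75/2 = -76.8750° = -1.341722 rad
cos θ = 0.227076, sin θ = -0.973877 (intermediates below are computed at full precision and shown rounded to 5 d.p.)
v1: (-3.5,3.5) → rotate → (2.61380,4.20334) → ×s → (3.65279,5.87416) → (3.65,5.87)
v2: (0.5,-1) → rotate → (-0.86034,-0.71401) → ×s → (-1.20232,-0.99784) → (-1.20,-1.00)
v3: (5,-4) → rotate → (-2.76013,-5.77769) → ×s → (-3.85728,-8.07432) → (-3.86,-8.07)
v4: (0,5) → rotate → (4.86938,1.13538) → ×s → (6.80497,1.58670) → (6.80,1.59)

Cross-section at z=0.75: (3.65,5.87) (-1.20,-1.00) (-3.86,-8.07) (6.80,1.59)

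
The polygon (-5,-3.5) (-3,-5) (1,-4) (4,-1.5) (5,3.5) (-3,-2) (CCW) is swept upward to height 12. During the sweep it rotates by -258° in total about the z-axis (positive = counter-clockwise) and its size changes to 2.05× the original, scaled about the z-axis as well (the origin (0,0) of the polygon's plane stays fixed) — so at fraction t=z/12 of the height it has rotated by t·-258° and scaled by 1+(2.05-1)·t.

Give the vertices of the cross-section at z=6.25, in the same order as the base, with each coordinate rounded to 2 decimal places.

Cross-section at z=6.25: (1.54,9.31) (-2.28,8.73) (-5.50,3.22) (-5.99,-2.80) (-1.54,-9.31) (1.03,5.48)

t = z/height = 6.25/12 = 0.520833
s = 1 + (scale-1)·z/height = 1 + (2.05-1)·6.25/12 = 1.546875
θ = twist·z/height = -258°·6.25/12 = -134.3750° = -2.345286 rad
cos θ = -0.699352, sin θ = -0.714778 (intermediates below are computed at full precision and shown rounded to 5 d.p.)
v1: (-5,-3.5) → rotate → (0.99503,6.02162) → ×s → (1.53919,9.31469) → (1.54,9.31)
v2: (-3,-5) → rotate → (-1.47583,5.64109) → ×s → (-2.28293,8.72606) → (-2.28,8.73)
v3: (1,-4) → rotate → (-3.55846,2.08263) → ×s → (-5.50450,3.22157) → (-5.50,3.22)
v4: (4,-1.5) → rotate → (-3.86957,-1.81008) → ×s → (-5.98575,-2.79997) → (-5.99,-2.80)
v5: (5,3.5) → rotate → (-0.99503,-6.02162) → ×s → (-1.53919,-9.31469) → (-1.54,-9.31)
v6: (-3,-2) → rotate → (0.66850,3.54304) → ×s → (1.03408,5.48063) → (1.03,5.48)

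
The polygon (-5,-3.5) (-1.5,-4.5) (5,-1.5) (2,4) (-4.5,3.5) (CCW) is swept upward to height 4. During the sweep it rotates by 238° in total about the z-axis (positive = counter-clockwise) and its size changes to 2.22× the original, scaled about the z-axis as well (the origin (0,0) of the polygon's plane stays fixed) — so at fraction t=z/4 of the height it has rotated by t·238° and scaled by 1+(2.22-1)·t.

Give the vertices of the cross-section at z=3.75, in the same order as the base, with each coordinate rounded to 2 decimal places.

Cross-section at z=3.75: (2.69,12.80) (-4.25,9.24) (-10.02,-4.98) (2.73,-9.19) (12.17,1.12)

t = z/height = 3.75/4 = 0.9375
s = 1 + (scale-1)·z/height = 1 + (2.22-1)·3.75/4 = 2.143750
θ = twist·z/height = 238°·3.75/4 = 223.1250° = 3.894266 rad
cos θ = -0.729864, sin θ = -0.683592 (intermediates below are computed at full precision and shown rounded to 5 d.p.)
v1: (-5,-3.5) → rotate → (1.25675,5.97249) → ×s → (2.69415,12.80352) → (2.69,12.80)
v2: (-1.5,-4.5) → rotate → (-1.98137,4.30978) → ×s → (-4.24756,9.23908) → (-4.25,9.24)
v3: (5,-1.5) → rotate → (-4.67471,-2.32317) → ×s → (-10.02141,-4.98029) → (-10.02,-4.98)
v4: (2,4) → rotate → (1.27464,-4.28664) → ×s → (2.73251,-9.18949) → (2.73,-9.19)
v5: (-4.5,3.5) → rotate → (5.67696,0.52164) → ×s → (12.16999,1.11827) → (12.17,1.12)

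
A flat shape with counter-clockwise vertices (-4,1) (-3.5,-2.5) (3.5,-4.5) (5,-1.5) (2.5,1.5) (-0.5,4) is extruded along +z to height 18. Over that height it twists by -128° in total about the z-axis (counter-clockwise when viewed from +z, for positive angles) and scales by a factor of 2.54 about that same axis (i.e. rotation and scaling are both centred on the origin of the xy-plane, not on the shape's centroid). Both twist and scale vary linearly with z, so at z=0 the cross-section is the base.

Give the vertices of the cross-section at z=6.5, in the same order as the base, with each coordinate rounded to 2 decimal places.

Cross-section at z=6.5: (-3.18,5.57) (-6.58,1.24) (-1.29,-8.78) (3.70,-7.23) (4.38,-1.19) (3.96,4.87)

t = z/height = 6.5/18 = 0.361111
s = 1 + (scale-1)·z/height = 1 + (2.54-1)·6.5/18 = 1.556111
θ = twist·z/height = -128°·6.5/18 = -46.2222° = -0.806730 rad
cos θ = 0.691863, sin θ = -0.722029 (intermediates below are computed at full precision and shown rounded to 5 d.p.)
v1: (-4,1) → rotate → (-2.04542,3.57998) → ×s → (-3.18291,5.57084) → (-3.18,5.57)
v2: (-3.5,-2.5) → rotate → (-4.22659,0.79744) → ×s → (-6.57705,1.24091) → (-6.58,1.24)
v3: (3.5,-4.5) → rotate → (-0.82761,-5.64048) → ×s → (-1.28785,-8.77722) → (-1.29,-8.78)
v4: (5,-1.5) → rotate → (2.37627,-4.64794) → ×s → (3.69774,-7.23271) → (3.70,-7.23)
v5: (2.5,1.5) → rotate → (2.81270,-0.76728) → ×s → (4.37688,-1.19397) → (4.38,-1.19)
v6: (-0.5,4) → rotate → (2.54218,3.12847) → ×s → (3.95592,4.86824) → (3.96,4.87)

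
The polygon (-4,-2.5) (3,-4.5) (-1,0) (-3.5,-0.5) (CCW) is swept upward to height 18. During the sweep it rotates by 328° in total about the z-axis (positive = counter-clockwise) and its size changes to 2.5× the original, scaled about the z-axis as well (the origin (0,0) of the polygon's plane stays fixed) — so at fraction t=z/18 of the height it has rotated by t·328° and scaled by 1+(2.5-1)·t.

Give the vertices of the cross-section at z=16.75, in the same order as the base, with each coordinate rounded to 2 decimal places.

t = z/height = 16.75/18 = 0.930556
s = 1 + (scale-1)·z/height = 1 + (2.5-1)·16.75/18 = 2.395833
θ = twist·z/height = 328°·16.75/18 = 305.2222° = 5.327133 rad
cos θ = 0.576749, sin θ = -0.816921 (intermediates below are computed at full precision and shown rounded to 5 d.p.)
v1: (-4,-2.5) → rotate → (-4.34930,1.82581) → ×s → (-10.42020,4.37434) → (-10.42,4.37)
v2: (3,-4.5) → rotate → (-1.94590,-5.04614) → ×s → (-4.66205,-12.08970) → (-4.66,-12.09)
v3: (-1,0) → rotate → (-0.57675,0.81692) → ×s → (-1.38179,1.95721) → (-1.38,1.96)
v4: (-3.5,-0.5) → rotate → (-2.42708,2.57085) → ×s → (-5.81489,6.15933) → (-5.81,6.16)

Cross-section at z=16.75: (-10.42,4.37) (-4.66,-12.09) (-1.38,1.96) (-5.81,6.16)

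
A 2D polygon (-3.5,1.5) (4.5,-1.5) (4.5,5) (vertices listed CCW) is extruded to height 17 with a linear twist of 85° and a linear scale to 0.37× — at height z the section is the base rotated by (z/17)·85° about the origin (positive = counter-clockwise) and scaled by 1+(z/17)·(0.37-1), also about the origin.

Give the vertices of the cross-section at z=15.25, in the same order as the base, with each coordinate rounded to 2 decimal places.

t = z/height = 15.25/17 = 0.897059
s = 1 + (scale-1)·z/height = 1 + (0.37-1)·15.25/17 = 0.434853
θ = twist·z/height = 85°·15.25/17 = 76.2500° = 1.330814 rad
cos θ = 0.237686, sin θ = 0.971342 (intermediates below are computed at full precision and shown rounded to 5 d.p.)
v1: (-3.5,1.5) → rotate → (-2.28891,-3.04317) → ×s → (-0.99534,-1.32333) → (-1.00,-1.32)
v2: (4.5,-1.5) → rotate → (2.52660,4.01451) → ×s → (1.09870,1.74572) → (1.10,1.75)
v3: (4.5,5) → rotate → (-3.78712,5.55947) → ×s → (-1.64684,2.41755) → (-1.65,2.42)

Cross-section at z=15.25: (-1.00,-1.32) (1.10,1.75) (-1.65,2.42)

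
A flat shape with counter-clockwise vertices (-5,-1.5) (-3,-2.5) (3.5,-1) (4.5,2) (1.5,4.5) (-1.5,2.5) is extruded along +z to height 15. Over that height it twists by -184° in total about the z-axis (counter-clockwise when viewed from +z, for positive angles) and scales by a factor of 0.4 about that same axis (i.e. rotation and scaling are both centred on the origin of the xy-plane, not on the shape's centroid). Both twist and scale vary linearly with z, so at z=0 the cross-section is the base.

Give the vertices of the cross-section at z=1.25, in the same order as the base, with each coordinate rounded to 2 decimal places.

Cross-section at z=1.25: (-4.96,-0.12) (-3.38,-1.54) (2.96,-1.80) (4.63,0.70) (2.50,3.75) (-0.75,2.67)

t = z/height = 1.25/15 = 0.0833333
s = 1 + (scale-1)·z/height = 1 + (0.4-1)·1.25/15 = 0.950000
θ = twist·z/height = -184°·1.25/15 = -15.3333° = -0.267617 rad
cos θ = 0.964404, sin θ = -0.264434 (intermediates below are computed at full precision and shown rounded to 5 d.p.)
v1: (-5,-1.5) → rotate → (-5.21867,-0.12443) → ×s → (-4.95774,-0.11821) → (-4.96,-0.12)
v2: (-3,-2.5) → rotate → (-3.55430,-1.61771) → ×s → (-3.37658,-1.53682) → (-3.38,-1.54)
v3: (3.5,-1) → rotate → (3.11098,-1.88992) → ×s → (2.95543,-1.79543) → (2.96,-1.80)
v4: (4.5,2) → rotate → (4.86869,0.73885) → ×s → (4.62525,0.70191) → (4.63,0.70)
v5: (1.5,4.5) → rotate → (2.63656,3.94317) → ×s → (2.50473,3.74601) → (2.50,3.75)
v6: (-1.5,2.5) → rotate → (-0.78552,2.80766) → ×s → (-0.74624,2.66728) → (-0.75,2.67)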